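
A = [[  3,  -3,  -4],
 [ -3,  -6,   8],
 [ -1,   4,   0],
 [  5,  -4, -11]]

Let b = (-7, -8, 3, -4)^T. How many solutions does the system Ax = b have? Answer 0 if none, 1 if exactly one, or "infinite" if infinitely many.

Row reduce the augmented matrix [A | b].
R2 ← R2 + R1: [0, -9, 4, -15]
R3 ← R3 + (1/3)·R1: [0, 3, -4/3, 2/3]
R4 ← R4 − (5/3)·R1: [0, 1, -13/3, 23/3]
R3 ← R3 + (1/3)·R2: [0, 0, 0, -13/3]
R4 ← R4 + (1/9)·R2: [0, 0, -35/9, 6]
Swap R3 ↔ R4
The echelon form has 4 nonzero rows; the last pivot sits in the augmented column, so rank(A) = 3 but rank([A|b]) = 4.
Since the ranks differ, the system is inconsistent.
It has no solutions.

0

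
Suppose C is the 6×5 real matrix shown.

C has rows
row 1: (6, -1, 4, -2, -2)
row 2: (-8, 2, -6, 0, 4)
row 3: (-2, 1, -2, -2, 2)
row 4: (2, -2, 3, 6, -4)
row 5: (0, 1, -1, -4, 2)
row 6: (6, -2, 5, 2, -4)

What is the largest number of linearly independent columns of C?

2

Row reduce to echelon form.
R2 ← R2 + (4/3)·R1: [0, 2/3, -2/3, -8/3, 4/3]
R3 ← R3 + (1/3)·R1: [0, 2/3, -2/3, -8/3, 4/3]
R4 ← R4 − (1/3)·R1: [0, -5/3, 5/3, 20/3, -10/3]
R6 ← R6 − R1: [0, -1, 1, 4, -2]
R3 ← R3 − R2: [0, 0, 0, 0, 0]
R4 ← R4 + (5/2)·R2: [0, 0, 0, 0, 0]
R5 ← R5 − (3/2)·R2: [0, 0, 0, 0, 0]
R6 ← R6 + (3/2)·R2: [0, 0, 0, 0, 0]
Echelon form has 2 nonzero rows, so rank(C) = 2.
The rank gives the maximum number of linearly independent columns: 2.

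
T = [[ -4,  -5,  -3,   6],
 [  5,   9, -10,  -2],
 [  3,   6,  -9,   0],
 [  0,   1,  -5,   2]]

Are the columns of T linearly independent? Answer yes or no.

Row reduce T to echelon form.
R2 ← R2 + (5/4)·R1: [0, 11/4, -55/4, 11/2]
R3 ← R3 + (3/4)·R1: [0, 9/4, -45/4, 9/2]
R3 ← R3 − (9/11)·R2: [0, 0, 0, 0]
R4 ← R4 − (4/11)·R2: [0, 0, 0, 0]
2 pivots among 4 columns.
Only 2 < 4 pivot columns, so the columns are linearly dependent.

no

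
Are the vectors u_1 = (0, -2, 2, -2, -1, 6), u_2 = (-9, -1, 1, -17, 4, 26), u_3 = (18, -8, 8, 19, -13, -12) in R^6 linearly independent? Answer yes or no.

yes

Form the matrix with these vectors as rows and row reduce.
Swap R1 ↔ R2
R3 ← R3 + (2)·R1: [0, -10, 10, -15, -5, 40]
R3 ← R3 − (5)·R2: [0, 0, 0, -5, 0, 10]
3 nonzero rows, so the 3 vectors span a space of dimension 3.
Since 3 = 3, the vectors are linearly independent.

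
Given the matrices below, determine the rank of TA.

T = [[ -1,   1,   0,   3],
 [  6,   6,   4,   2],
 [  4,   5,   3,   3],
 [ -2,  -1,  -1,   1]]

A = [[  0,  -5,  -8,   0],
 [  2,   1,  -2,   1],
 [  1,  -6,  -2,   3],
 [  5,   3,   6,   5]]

2

First compute TA:
[[ 17,  15,  24,  16],
 [ 26, -42, -56,  28],
 [ 28, -24, -30,  29],
 [  2,  18,  26,   1]]
Now row reduce the product.
R2 ← R2 − (26/17)·R1: [0, -1104/17, -1576/17, 60/17]
R3 ← R3 − (28/17)·R1: [0, -828/17, -1182/17, 45/17]
R4 ← R4 − (2/17)·R1: [0, 276/17, 394/17, -15/17]
R3 ← R3 − (3/4)·R2: [0, 0, 0, 0]
R4 ← R4 + (1/4)·R2: [0, 0, 0, 0]
2 nonzero rows, so rank(TA) = 2.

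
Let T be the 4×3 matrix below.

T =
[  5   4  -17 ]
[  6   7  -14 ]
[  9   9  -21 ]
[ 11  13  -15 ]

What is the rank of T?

Row reduce to echelon form.
R2 ← R2 − (6/5)·R1: [0, 11/5, 32/5]
R3 ← R3 − (9/5)·R1: [0, 9/5, 48/5]
R4 ← R4 − (11/5)·R1: [0, 21/5, 112/5]
R3 ← R3 − (9/11)·R2: [0, 0, 48/11]
R4 ← R4 − (21/11)·R2: [0, 0, 112/11]
R4 ← R4 − (7/3)·R3: [0, 0, 0]
Echelon form has 3 nonzero rows, so rank(T) = 3.

3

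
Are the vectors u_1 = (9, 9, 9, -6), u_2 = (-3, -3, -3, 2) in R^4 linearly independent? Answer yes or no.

no

Form the matrix with these vectors as rows and row reduce.
R2 ← R2 + (1/3)·R1: [0, 0, 0, 0]
1 nonzero row, so the 2 vectors span a space of dimension 1.
Since 1 < 2, the vectors are linearly dependent.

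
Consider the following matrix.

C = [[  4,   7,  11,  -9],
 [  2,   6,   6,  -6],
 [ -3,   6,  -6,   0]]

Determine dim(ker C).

Row reduce to echelon form.
R2 ← R2 − (1/2)·R1: [0, 5/2, 1/2, -3/2]
R3 ← R3 + (3/4)·R1: [0, 45/4, 9/4, -27/4]
R3 ← R3 − (9/2)·R2: [0, 0, 0, 0]
2 nonzero rows, so rank(C) = 2.
C has 4 columns; by rank–nullity, nullity = 4 − 2 = 2.

2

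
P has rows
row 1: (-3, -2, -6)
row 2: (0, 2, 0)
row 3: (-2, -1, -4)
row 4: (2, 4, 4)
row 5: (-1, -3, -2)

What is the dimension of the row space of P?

Row reduce to echelon form.
R3 ← R3 − (2/3)·R1: [0, 1/3, 0]
R4 ← R4 + (2/3)·R1: [0, 8/3, 0]
R5 ← R5 − (1/3)·R1: [0, -7/3, 0]
R3 ← R3 − (1/6)·R2: [0, 0, 0]
R4 ← R4 − (4/3)·R2: [0, 0, 0]
R5 ← R5 + (7/6)·R2: [0, 0, 0]
Echelon form has 2 nonzero rows, so rank(P) = 2.
The row space has dimension equal to the rank: 2.

2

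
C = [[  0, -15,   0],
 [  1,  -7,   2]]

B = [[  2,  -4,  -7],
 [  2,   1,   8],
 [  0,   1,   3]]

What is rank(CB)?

First compute CB:
[[-30, -15, -120],
 [-12,  -9, -57]]
Now row reduce the product.
R2 ← R2 − (2/5)·R1: [0, -3, -9]
2 nonzero rows, so rank(CB) = 2.

2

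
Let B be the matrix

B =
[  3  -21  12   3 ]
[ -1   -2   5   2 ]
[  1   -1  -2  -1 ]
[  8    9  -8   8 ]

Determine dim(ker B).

Row reduce to echelon form.
R2 ← R2 + (1/3)·R1: [0, -9, 9, 3]
R3 ← R3 − (1/3)·R1: [0, 6, -6, -2]
R4 ← R4 − (8/3)·R1: [0, 65, -40, 0]
R3 ← R3 + (2/3)·R2: [0, 0, 0, 0]
R4 ← R4 + (65/9)·R2: [0, 0, 25, 65/3]
Swap R3 ↔ R4
3 nonzero rows, so rank(B) = 3.
B has 4 columns; by rank–nullity, nullity = 4 − 3 = 1.

1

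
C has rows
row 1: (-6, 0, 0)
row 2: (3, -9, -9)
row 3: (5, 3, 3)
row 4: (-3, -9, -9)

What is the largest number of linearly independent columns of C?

Row reduce to echelon form.
R2 ← R2 + (1/2)·R1: [0, -9, -9]
R3 ← R3 + (5/6)·R1: [0, 3, 3]
R4 ← R4 − (1/2)·R1: [0, -9, -9]
R3 ← R3 + (1/3)·R2: [0, 0, 0]
R4 ← R4 − R2: [0, 0, 0]
Echelon form has 2 nonzero rows, so rank(C) = 2.
The rank gives the maximum number of linearly independent columns: 2.

2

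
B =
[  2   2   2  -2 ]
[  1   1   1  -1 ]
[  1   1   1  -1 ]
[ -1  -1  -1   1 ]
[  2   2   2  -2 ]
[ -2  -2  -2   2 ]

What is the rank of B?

Row reduce to echelon form.
R2 ← R2 − (1/2)·R1: [0, 0, 0, 0]
R3 ← R3 − (1/2)·R1: [0, 0, 0, 0]
R4 ← R4 + (1/2)·R1: [0, 0, 0, 0]
R5 ← R5 − R1: [0, 0, 0, 0]
R6 ← R6 + R1: [0, 0, 0, 0]
Echelon form has 1 nonzero row, so rank(B) = 1.

1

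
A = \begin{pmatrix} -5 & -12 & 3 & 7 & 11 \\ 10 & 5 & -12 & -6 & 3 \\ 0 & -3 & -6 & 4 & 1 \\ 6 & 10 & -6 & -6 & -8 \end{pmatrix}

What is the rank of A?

3

Row reduce to echelon form.
R2 ← R2 + (2)·R1: [0, -19, -6, 8, 25]
R4 ← R4 + (6/5)·R1: [0, -22/5, -12/5, 12/5, 26/5]
R3 ← R3 − (3/19)·R2: [0, 0, -96/19, 52/19, -56/19]
R4 ← R4 − (22/95)·R2: [0, 0, -96/95, 52/95, -56/95]
R4 ← R4 − (1/5)·R3: [0, 0, 0, 0, 0]
Echelon form has 3 nonzero rows, so rank(A) = 3.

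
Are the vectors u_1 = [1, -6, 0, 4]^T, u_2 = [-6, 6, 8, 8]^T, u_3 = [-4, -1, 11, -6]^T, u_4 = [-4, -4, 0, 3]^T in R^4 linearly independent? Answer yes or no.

yes

Form the matrix with these vectors as rows and row reduce.
R2 ← R2 + (6)·R1: [0, -30, 8, 32]
R3 ← R3 + (4)·R1: [0, -25, 11, 10]
R4 ← R4 + (4)·R1: [0, -28, 0, 19]
R3 ← R3 − (5/6)·R2: [0, 0, 13/3, -50/3]
R4 ← R4 − (14/15)·R2: [0, 0, -112/15, -163/15]
R4 ← R4 + (112/65)·R3: [0, 0, 0, -2573/65]
4 nonzero rows, so the 4 vectors span a space of dimension 4.
Since 4 = 4, the vectors are linearly independent.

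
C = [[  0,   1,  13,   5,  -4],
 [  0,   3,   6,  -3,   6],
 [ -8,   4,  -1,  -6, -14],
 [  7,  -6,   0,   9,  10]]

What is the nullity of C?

Row reduce to echelon form.
Swap R1 ↔ R3
R4 ← R4 + (7/8)·R1: [0, -5/2, -7/8, 15/4, -9/4]
R3 ← R3 − (1/3)·R2: [0, 0, 11, 6, -6]
R4 ← R4 + (5/6)·R2: [0, 0, 33/8, 5/4, 11/4]
R4 ← R4 − (3/8)·R3: [0, 0, 0, -1, 5]
4 nonzero rows, so rank(C) = 4.
C has 5 columns; by rank–nullity, nullity = 5 − 4 = 1.

1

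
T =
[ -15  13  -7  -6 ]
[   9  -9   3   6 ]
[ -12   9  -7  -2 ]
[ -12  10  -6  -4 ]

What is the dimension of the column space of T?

2

Row reduce to echelon form.
R2 ← R2 + (3/5)·R1: [0, -6/5, -6/5, 12/5]
R3 ← R3 − (4/5)·R1: [0, -7/5, -7/5, 14/5]
R4 ← R4 − (4/5)·R1: [0, -2/5, -2/5, 4/5]
R3 ← R3 − (7/6)·R2: [0, 0, 0, 0]
R4 ← R4 − (1/3)·R2: [0, 0, 0, 0]
Echelon form has 2 nonzero rows, so rank(T) = 2.
The column space has dimension equal to the rank: 2.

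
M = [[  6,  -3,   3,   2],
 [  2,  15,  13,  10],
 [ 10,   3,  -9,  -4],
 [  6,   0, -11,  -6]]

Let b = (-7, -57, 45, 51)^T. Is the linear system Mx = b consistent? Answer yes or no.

Row reduce the augmented matrix [M | b].
R2 ← R2 − (1/3)·R1: [0, 16, 12, 28/3, -164/3]
R3 ← R3 − (5/3)·R1: [0, 8, -14, -22/3, 170/3]
R4 ← R4 − R1: [0, 3, -14, -8, 58]
R3 ← R3 − (1/2)·R2: [0, 0, -20, -12, 84]
R4 ← R4 − (3/16)·R2: [0, 0, -65/4, -39/4, 273/4]
R4 ← R4 − (13/16)·R3: [0, 0, 0, 0, 0]
The echelon form has 3 nonzero rows, and every pivot lies in the first 4 columns, so rank(M) = rank([M|b]) = 3.
The system is consistent.

yes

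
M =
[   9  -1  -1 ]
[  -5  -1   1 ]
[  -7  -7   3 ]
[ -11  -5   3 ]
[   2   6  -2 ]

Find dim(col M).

Row reduce to echelon form.
R2 ← R2 + (5/9)·R1: [0, -14/9, 4/9]
R3 ← R3 + (7/9)·R1: [0, -70/9, 20/9]
R4 ← R4 + (11/9)·R1: [0, -56/9, 16/9]
R5 ← R5 − (2/9)·R1: [0, 56/9, -16/9]
R3 ← R3 − (5)·R2: [0, 0, 0]
R4 ← R4 − (4)·R2: [0, 0, 0]
R5 ← R5 + (4)·R2: [0, 0, 0]
Echelon form has 2 nonzero rows, so rank(M) = 2.
The column space has dimension equal to the rank: 2.

2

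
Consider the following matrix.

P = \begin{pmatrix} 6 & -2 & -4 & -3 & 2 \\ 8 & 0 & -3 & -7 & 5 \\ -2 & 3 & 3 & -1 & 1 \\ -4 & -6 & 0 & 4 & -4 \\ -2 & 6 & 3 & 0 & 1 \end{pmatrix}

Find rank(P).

3

Row reduce to echelon form.
R2 ← R2 − (4/3)·R1: [0, 8/3, 7/3, -3, 7/3]
R3 ← R3 + (1/3)·R1: [0, 7/3, 5/3, -2, 5/3]
R4 ← R4 + (2/3)·R1: [0, -22/3, -8/3, 2, -8/3]
R5 ← R5 + (1/3)·R1: [0, 16/3, 5/3, -1, 5/3]
R3 ← R3 − (7/8)·R2: [0, 0, -3/8, 5/8, -3/8]
R4 ← R4 + (11/4)·R2: [0, 0, 15/4, -25/4, 15/4]
R5 ← R5 − (2)·R2: [0, 0, -3, 5, -3]
R4 ← R4 + (10)·R3: [0, 0, 0, 0, 0]
R5 ← R5 − (8)·R3: [0, 0, 0, 0, 0]
Echelon form has 3 nonzero rows, so rank(P) = 3.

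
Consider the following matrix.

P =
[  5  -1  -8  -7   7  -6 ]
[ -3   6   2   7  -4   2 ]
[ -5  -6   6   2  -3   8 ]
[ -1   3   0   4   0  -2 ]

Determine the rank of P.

4

Row reduce to echelon form.
R2 ← R2 + (3/5)·R1: [0, 27/5, -14/5, 14/5, 1/5, -8/5]
R3 ← R3 + R1: [0, -7, -2, -5, 4, 2]
R4 ← R4 + (1/5)·R1: [0, 14/5, -8/5, 13/5, 7/5, -16/5]
R3 ← R3 + (35/27)·R2: [0, 0, -152/27, -37/27, 115/27, -2/27]
R4 ← R4 − (14/27)·R2: [0, 0, -4/27, 31/27, 35/27, -64/27]
R4 ← R4 − (1/38)·R3: [0, 0, 0, 45/38, 45/38, -45/19]
Echelon form has 4 nonzero rows, so rank(P) = 4.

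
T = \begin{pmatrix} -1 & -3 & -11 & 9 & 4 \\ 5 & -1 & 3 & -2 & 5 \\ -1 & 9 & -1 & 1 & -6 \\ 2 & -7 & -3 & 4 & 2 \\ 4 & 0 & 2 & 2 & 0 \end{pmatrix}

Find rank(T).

5

Row reduce to echelon form.
R2 ← R2 + (5)·R1: [0, -16, -52, 43, 25]
R3 ← R3 − R1: [0, 12, 10, -8, -10]
R4 ← R4 + (2)·R1: [0, -13, -25, 22, 10]
R5 ← R5 + (4)·R1: [0, -12, -42, 38, 16]
R3 ← R3 + (3/4)·R2: [0, 0, -29, 97/4, 35/4]
R4 ← R4 − (13/16)·R2: [0, 0, 69/4, -207/16, -165/16]
R5 ← R5 − (3/4)·R2: [0, 0, -3, 23/4, -11/4]
R4 ← R4 + (69/116)·R3: [0, 0, 0, 345/232, -1185/232]
R5 ← R5 − (3/29)·R3: [0, 0, 0, 94/29, -106/29]
R5 ← R5 − (752/345)·R4: [0, 0, 0, 0, 172/23]
Echelon form has 5 nonzero rows, so rank(T) = 5.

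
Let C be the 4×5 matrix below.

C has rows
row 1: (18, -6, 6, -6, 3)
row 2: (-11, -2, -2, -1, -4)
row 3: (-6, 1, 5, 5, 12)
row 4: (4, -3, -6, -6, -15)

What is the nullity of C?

Row reduce to echelon form.
R2 ← R2 + (11/18)·R1: [0, -17/3, 5/3, -14/3, -13/6]
R3 ← R3 + (1/3)·R1: [0, -1, 7, 3, 13]
R4 ← R4 − (2/9)·R1: [0, -5/3, -22/3, -14/3, -47/3]
R3 ← R3 − (3/17)·R2: [0, 0, 114/17, 65/17, 455/34]
R4 ← R4 − (5/17)·R2: [0, 0, -133/17, -56/17, -511/34]
R4 ← R4 + (7/6)·R3: [0, 0, 0, 7/6, 7/12]
4 nonzero rows, so rank(C) = 4.
C has 5 columns; by rank–nullity, nullity = 5 − 4 = 1.

1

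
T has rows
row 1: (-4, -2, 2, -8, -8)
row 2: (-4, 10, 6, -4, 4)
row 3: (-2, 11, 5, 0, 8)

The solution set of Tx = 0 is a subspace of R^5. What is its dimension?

Row reduce to echelon form.
R2 ← R2 − R1: [0, 12, 4, 4, 12]
R3 ← R3 − (1/2)·R1: [0, 12, 4, 4, 12]
R3 ← R3 − R2: [0, 0, 0, 0, 0]
2 nonzero rows, so rank(T) = 2.
T has 5 columns; by rank–nullity, nullity = 5 − 2 = 3.

3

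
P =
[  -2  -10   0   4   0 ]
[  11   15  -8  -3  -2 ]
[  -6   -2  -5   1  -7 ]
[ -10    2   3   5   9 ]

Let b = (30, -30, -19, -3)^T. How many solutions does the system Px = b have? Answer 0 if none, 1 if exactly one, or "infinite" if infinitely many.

Row reduce the augmented matrix [P | b].
R2 ← R2 + (11/2)·R1: [0, -40, -8, 19, -2, 135]
R3 ← R3 − (3)·R1: [0, 28, -5, -11, -7, -109]
R4 ← R4 − (5)·R1: [0, 52, 3, -15, 9, -153]
R3 ← R3 + (7/10)·R2: [0, 0, -53/5, 23/10, -42/5, -29/2]
R4 ← R4 + (13/10)·R2: [0, 0, -37/5, 97/10, 32/5, 45/2]
R4 ← R4 − (37/53)·R3: [0, 0, 0, 429/53, 650/53, 1729/53]
The echelon form has 4 nonzero rows, and every pivot lies in the first 5 columns, so rank(P) = rank([P|b]) = 4.
The system is consistent.
rank = 4 < 5 unknowns, so there are infinitely many solutions.

infinite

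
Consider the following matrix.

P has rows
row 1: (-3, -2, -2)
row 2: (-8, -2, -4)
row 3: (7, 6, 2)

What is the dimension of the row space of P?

Row reduce to echelon form.
R2 ← R2 − (8/3)·R1: [0, 10/3, 4/3]
R3 ← R3 + (7/3)·R1: [0, 4/3, -8/3]
R3 ← R3 − (2/5)·R2: [0, 0, -16/5]
Echelon form has 3 nonzero rows, so rank(P) = 3.
The row space has dimension equal to the rank: 3.

3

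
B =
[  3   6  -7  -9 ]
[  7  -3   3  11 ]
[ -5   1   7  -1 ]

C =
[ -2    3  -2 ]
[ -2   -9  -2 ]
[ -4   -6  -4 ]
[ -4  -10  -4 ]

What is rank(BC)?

First compute BC:
[[ 46,  87,  46],
 [-64, -80, -64],
 [-16, -56, -16]]
Now row reduce the product.
R2 ← R2 + (32/23)·R1: [0, 944/23, 0]
R3 ← R3 + (8/23)·R1: [0, -592/23, 0]
R3 ← R3 + (37/59)·R2: [0, 0, 0]
2 nonzero rows, so rank(BC) = 2.

2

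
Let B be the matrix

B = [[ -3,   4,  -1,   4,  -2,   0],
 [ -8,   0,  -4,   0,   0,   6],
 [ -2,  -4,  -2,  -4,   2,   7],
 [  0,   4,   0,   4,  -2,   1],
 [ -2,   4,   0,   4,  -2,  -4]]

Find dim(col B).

Row reduce to echelon form.
R2 ← R2 − (8/3)·R1: [0, -32/3, -4/3, -32/3, 16/3, 6]
R3 ← R3 − (2/3)·R1: [0, -20/3, -4/3, -20/3, 10/3, 7]
R5 ← R5 − (2/3)·R1: [0, 4/3, 2/3, 4/3, -2/3, -4]
R3 ← R3 − (5/8)·R2: [0, 0, -1/2, 0, 0, 13/4]
R4 ← R4 + (3/8)·R2: [0, 0, -1/2, 0, 0, 13/4]
R5 ← R5 + (1/8)·R2: [0, 0, 1/2, 0, 0, -13/4]
R4 ← R4 − R3: [0, 0, 0, 0, 0, 0]
R5 ← R5 + R3: [0, 0, 0, 0, 0, 0]
Echelon form has 3 nonzero rows, so rank(B) = 3.
The column space has dimension equal to the rank: 3.

3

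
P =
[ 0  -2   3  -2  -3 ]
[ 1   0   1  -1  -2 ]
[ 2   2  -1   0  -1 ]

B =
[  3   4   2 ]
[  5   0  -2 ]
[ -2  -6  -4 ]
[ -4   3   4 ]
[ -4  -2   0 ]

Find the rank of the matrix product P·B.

First compute PB:
[[  4, -18, -16],
 [ 13,  -1,  -6],
 [ 22,  16,   4]]
Now row reduce the product.
R2 ← R2 − (13/4)·R1: [0, 115/2, 46]
R3 ← R3 − (11/2)·R1: [0, 115, 92]
R3 ← R3 − (2)·R2: [0, 0, 0]
2 nonzero rows, so rank(PB) = 2.

2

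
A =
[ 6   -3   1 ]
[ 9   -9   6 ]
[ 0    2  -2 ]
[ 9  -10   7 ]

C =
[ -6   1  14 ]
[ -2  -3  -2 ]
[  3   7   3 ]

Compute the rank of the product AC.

2

First compute AC:
[[-27,  22,  93],
 [-18,  78, 162],
 [-10, -20, -10],
 [-13,  88, 167]]
Now row reduce the product.
R2 ← R2 − (2/3)·R1: [0, 190/3, 100]
R3 ← R3 − (10/27)·R1: [0, -760/27, -400/9]
R4 ← R4 − (13/27)·R1: [0, 2090/27, 1100/9]
R3 ← R3 + (4/9)·R2: [0, 0, 0]
R4 ← R4 − (11/9)·R2: [0, 0, 0]
2 nonzero rows, so rank(AC) = 2.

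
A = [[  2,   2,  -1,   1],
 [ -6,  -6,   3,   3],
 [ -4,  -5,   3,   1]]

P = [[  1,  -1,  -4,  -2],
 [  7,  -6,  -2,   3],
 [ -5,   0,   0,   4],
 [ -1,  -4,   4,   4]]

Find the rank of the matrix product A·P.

First compute AP:
[[ 20, -18,  -8,   2],
 [-66,  30,  48,  18],
 [-55,  30,  30,   9]]
Now row reduce the product.
R2 ← R2 + (33/10)·R1: [0, -147/5, 108/5, 123/5]
R3 ← R3 + (11/4)·R1: [0, -39/2, 8, 29/2]
R3 ← R3 − (65/98)·R2: [0, 0, -310/49, -89/49]
3 nonzero rows, so rank(AP) = 3.

3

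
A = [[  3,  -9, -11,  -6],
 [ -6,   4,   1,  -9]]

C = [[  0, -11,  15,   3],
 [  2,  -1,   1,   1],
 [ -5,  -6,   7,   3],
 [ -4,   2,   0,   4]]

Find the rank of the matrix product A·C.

2

First compute AC:
[[ 61,  30, -41, -57],
 [ 39,  38, -79, -47]]
Now row reduce the product.
R2 ← R2 − (39/61)·R1: [0, 1148/61, -3220/61, -644/61]
2 nonzero rows, so rank(AC) = 2.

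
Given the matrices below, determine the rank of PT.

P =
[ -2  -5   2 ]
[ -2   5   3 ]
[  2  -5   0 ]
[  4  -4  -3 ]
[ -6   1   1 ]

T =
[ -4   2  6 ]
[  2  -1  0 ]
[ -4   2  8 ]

2

First compute PT:
[[-10,   5,   4],
 [  6,  -3,  12],
 [-18,   9,  12],
 [-12,   6,   0],
 [ 22, -11, -28]]
Now row reduce the product.
R2 ← R2 + (3/5)·R1: [0, 0, 72/5]
R3 ← R3 − (9/5)·R1: [0, 0, 24/5]
R4 ← R4 − (6/5)·R1: [0, 0, -24/5]
R5 ← R5 + (11/5)·R1: [0, 0, -96/5]
R3 ← R3 − (1/3)·R2: [0, 0, 0]
R4 ← R4 + (1/3)·R2: [0, 0, 0]
R5 ← R5 + (4/3)·R2: [0, 0, 0]
2 nonzero rows, so rank(PT) = 2.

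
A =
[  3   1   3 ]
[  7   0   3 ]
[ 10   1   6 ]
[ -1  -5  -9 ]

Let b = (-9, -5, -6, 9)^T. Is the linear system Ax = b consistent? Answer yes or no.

Row reduce the augmented matrix [A | b].
R2 ← R2 − (7/3)·R1: [0, -7/3, -4, 16]
R3 ← R3 − (10/3)·R1: [0, -7/3, -4, 24]
R4 ← R4 + (1/3)·R1: [0, -14/3, -8, 6]
R3 ← R3 − R2: [0, 0, 0, 8]
R4 ← R4 − (2)·R2: [0, 0, 0, -26]
R4 ← R4 + (13/4)·R3: [0, 0, 0, 0]
The echelon form has 3 nonzero rows; the last pivot sits in the augmented column, so rank(A) = 2 but rank([A|b]) = 3.
Since the ranks differ, the system is inconsistent.

no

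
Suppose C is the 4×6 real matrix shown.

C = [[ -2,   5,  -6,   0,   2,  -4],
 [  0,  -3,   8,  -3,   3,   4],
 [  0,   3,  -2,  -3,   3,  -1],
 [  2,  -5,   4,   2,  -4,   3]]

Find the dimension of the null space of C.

3

Row reduce to echelon form.
R4 ← R4 + R1: [0, 0, -2, 2, -2, -1]
R3 ← R3 + R2: [0, 0, 6, -6, 6, 3]
R4 ← R4 + (1/3)·R3: [0, 0, 0, 0, 0, 0]
3 nonzero rows, so rank(C) = 3.
C has 6 columns; by rank–nullity, nullity = 6 − 3 = 3.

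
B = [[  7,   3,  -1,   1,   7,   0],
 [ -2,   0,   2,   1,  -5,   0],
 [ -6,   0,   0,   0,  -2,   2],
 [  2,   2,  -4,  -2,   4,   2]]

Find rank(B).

4

Row reduce to echelon form.
R2 ← R2 + (2/7)·R1: [0, 6/7, 12/7, 9/7, -3, 0]
R3 ← R3 + (6/7)·R1: [0, 18/7, -6/7, 6/7, 4, 2]
R4 ← R4 − (2/7)·R1: [0, 8/7, -26/7, -16/7, 2, 2]
R3 ← R3 − (3)·R2: [0, 0, -6, -3, 13, 2]
R4 ← R4 − (4/3)·R2: [0, 0, -6, -4, 6, 2]
R4 ← R4 − R3: [0, 0, 0, -1, -7, 0]
Echelon form has 4 nonzero rows, so rank(B) = 4.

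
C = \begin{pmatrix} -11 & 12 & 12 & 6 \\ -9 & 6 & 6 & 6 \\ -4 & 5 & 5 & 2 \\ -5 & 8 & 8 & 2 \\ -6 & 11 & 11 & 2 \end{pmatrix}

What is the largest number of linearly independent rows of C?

Row reduce to echelon form.
R2 ← R2 − (9/11)·R1: [0, -42/11, -42/11, 12/11]
R3 ← R3 − (4/11)·R1: [0, 7/11, 7/11, -2/11]
R4 ← R4 − (5/11)·R1: [0, 28/11, 28/11, -8/11]
R5 ← R5 − (6/11)·R1: [0, 49/11, 49/11, -14/11]
R3 ← R3 + (1/6)·R2: [0, 0, 0, 0]
R4 ← R4 + (2/3)·R2: [0, 0, 0, 0]
R5 ← R5 + (7/6)·R2: [0, 0, 0, 0]
Echelon form has 2 nonzero rows, so rank(C) = 2.
The rank gives the maximum number of linearly independent rows: 2.

2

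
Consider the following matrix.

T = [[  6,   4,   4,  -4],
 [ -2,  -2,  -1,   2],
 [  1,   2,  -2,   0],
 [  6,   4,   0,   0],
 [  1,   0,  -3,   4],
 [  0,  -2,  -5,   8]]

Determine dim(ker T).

1

Row reduce to echelon form.
R2 ← R2 + (1/3)·R1: [0, -2/3, 1/3, 2/3]
R3 ← R3 − (1/6)·R1: [0, 4/3, -8/3, 2/3]
R4 ← R4 − R1: [0, 0, -4, 4]
R5 ← R5 − (1/6)·R1: [0, -2/3, -11/3, 14/3]
R3 ← R3 + (2)·R2: [0, 0, -2, 2]
R5 ← R5 − R2: [0, 0, -4, 4]
R6 ← R6 − (3)·R2: [0, 0, -6, 6]
R4 ← R4 − (2)·R3: [0, 0, 0, 0]
R5 ← R5 − (2)·R3: [0, 0, 0, 0]
R6 ← R6 − (3)·R3: [0, 0, 0, 0]
3 nonzero rows, so rank(T) = 3.
T has 4 columns; by rank–nullity, nullity = 4 − 3 = 1.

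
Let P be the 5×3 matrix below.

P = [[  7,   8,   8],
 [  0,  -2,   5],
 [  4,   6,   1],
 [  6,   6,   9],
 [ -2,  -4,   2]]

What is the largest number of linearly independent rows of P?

Row reduce to echelon form.
R3 ← R3 − (4/7)·R1: [0, 10/7, -25/7]
R4 ← R4 − (6/7)·R1: [0, -6/7, 15/7]
R5 ← R5 + (2/7)·R1: [0, -12/7, 30/7]
R3 ← R3 + (5/7)·R2: [0, 0, 0]
R4 ← R4 − (3/7)·R2: [0, 0, 0]
R5 ← R5 − (6/7)·R2: [0, 0, 0]
Echelon form has 2 nonzero rows, so rank(P) = 2.
The rank gives the maximum number of linearly independent rows: 2.

2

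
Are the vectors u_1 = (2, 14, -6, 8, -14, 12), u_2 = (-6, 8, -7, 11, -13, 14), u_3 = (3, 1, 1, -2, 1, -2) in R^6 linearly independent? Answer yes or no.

Form the matrix with these vectors as rows and row reduce.
R2 ← R2 + (3)·R1: [0, 50, -25, 35, -55, 50]
R3 ← R3 − (3/2)·R1: [0, -20, 10, -14, 22, -20]
R3 ← R3 + (2/5)·R2: [0, 0, 0, 0, 0, 0]
2 nonzero rows, so the 3 vectors span a space of dimension 2.
Since 2 < 3, the vectors are linearly dependent.

no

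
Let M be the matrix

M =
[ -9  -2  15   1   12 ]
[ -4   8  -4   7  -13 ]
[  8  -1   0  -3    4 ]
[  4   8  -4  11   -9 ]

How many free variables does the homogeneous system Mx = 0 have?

Row reduce to echelon form.
R2 ← R2 − (4/9)·R1: [0, 80/9, -32/3, 59/9, -55/3]
R3 ← R3 + (8/9)·R1: [0, -25/9, 40/3, -19/9, 44/3]
R4 ← R4 + (4/9)·R1: [0, 64/9, 8/3, 103/9, -11/3]
R3 ← R3 + (5/16)·R2: [0, 0, 10, -1/16, 143/16]
R4 ← R4 − (4/5)·R2: [0, 0, 56/5, 31/5, 11]
R4 ← R4 − (28/25)·R3: [0, 0, 0, 627/100, 99/100]
4 nonzero rows, so rank(M) = 4.
M has 5 columns; by rank–nullity, nullity = 5 − 4 = 1.

1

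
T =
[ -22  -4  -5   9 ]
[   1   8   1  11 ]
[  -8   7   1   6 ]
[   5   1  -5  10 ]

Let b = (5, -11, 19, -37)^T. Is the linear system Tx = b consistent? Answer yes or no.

yes

Row reduce the augmented matrix [T | b].
R2 ← R2 + (1/22)·R1: [0, 86/11, 17/22, 251/22, -237/22]
R3 ← R3 − (4/11)·R1: [0, 93/11, 31/11, 30/11, 189/11]
R4 ← R4 + (5/22)·R1: [0, 1/11, -135/22, 265/22, -789/22]
R3 ← R3 − (93/86)·R2: [0, 0, 341/172, -1653/172, 4959/172]
R4 ← R4 − (1/86)·R2: [0, 0, -1057/172, 2049/172, -6147/172]
R4 ← R4 + (1057/341)·R3: [0, 0, 0, -6096/341, 18288/341]
The echelon form has 4 nonzero rows, and every pivot lies in the first 4 columns, so rank(T) = rank([T|b]) = 4.
The system is consistent.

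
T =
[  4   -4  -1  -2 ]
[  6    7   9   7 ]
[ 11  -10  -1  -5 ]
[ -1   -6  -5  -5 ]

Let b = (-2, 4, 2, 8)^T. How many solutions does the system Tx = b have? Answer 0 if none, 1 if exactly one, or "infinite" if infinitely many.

Row reduce the augmented matrix [T | b].
R2 ← R2 − (3/2)·R1: [0, 13, 21/2, 10, 7]
R3 ← R3 − (11/4)·R1: [0, 1, 7/4, 1/2, 15/2]
R4 ← R4 + (1/4)·R1: [0, -7, -21/4, -11/2, 15/2]
R3 ← R3 − (1/13)·R2: [0, 0, 49/52, -7/26, 181/26]
R4 ← R4 + (7/13)·R2: [0, 0, 21/52, -3/26, 293/26]
R4 ← R4 − (3/7)·R3: [0, 0, 0, 0, 58/7]
The echelon form has 4 nonzero rows; the last pivot sits in the augmented column, so rank(T) = 3 but rank([T|b]) = 4.
Since the ranks differ, the system is inconsistent.
It has no solutions.

0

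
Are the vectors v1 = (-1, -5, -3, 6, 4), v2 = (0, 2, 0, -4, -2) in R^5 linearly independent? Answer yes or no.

Form the matrix with these vectors as rows and row reduce.
2 nonzero rows, so the 2 vectors span a space of dimension 2.
Since 2 = 2, the vectors are linearly independent.

yes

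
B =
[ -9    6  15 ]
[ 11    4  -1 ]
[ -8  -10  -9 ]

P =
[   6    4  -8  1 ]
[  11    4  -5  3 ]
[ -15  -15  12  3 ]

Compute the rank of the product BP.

3

First compute BP:
[[-213, -237, 222,  54],
 [125,  75, -120,  20],
 [-23,  63,   6, -65]]
Now row reduce the product.
R2 ← R2 + (125/213)·R1: [0, -4550/71, 730/71, 3670/71]
R3 ← R3 − (23/213)·R1: [0, 6290/71, -1276/71, -5029/71]
R3 ← R3 + (629/455)·R2: [0, 0, -342/91, 57/91]
3 nonzero rows, so rank(BP) = 3.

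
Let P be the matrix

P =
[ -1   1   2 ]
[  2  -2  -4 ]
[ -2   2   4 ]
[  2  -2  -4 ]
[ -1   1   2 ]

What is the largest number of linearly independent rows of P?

1

Row reduce to echelon form.
R2 ← R2 + (2)·R1: [0, 0, 0]
R3 ← R3 − (2)·R1: [0, 0, 0]
R4 ← R4 + (2)·R1: [0, 0, 0]
R5 ← R5 − R1: [0, 0, 0]
Echelon form has 1 nonzero row, so rank(P) = 1.
The rank gives the maximum number of linearly independent rows: 1.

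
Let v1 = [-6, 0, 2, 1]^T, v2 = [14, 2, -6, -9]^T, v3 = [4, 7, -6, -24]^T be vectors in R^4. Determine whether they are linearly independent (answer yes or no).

Form the matrix with these vectors as rows and row reduce.
R2 ← R2 + (7/3)·R1: [0, 2, -4/3, -20/3]
R3 ← R3 + (2/3)·R1: [0, 7, -14/3, -70/3]
R3 ← R3 − (7/2)·R2: [0, 0, 0, 0]
2 nonzero rows, so the 3 vectors span a space of dimension 2.
Since 2 < 3, the vectors are linearly dependent.

no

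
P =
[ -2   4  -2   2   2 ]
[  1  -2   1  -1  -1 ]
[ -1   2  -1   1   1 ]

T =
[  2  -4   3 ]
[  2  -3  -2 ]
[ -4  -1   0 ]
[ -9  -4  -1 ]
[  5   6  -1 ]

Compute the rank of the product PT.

1

First compute PT:
[[  4,   2, -18],
 [ -2,  -1,   9],
 [  2,   1,  -9]]
Now row reduce the product.
R2 ← R2 + (1/2)·R1: [0, 0, 0]
R3 ← R3 − (1/2)·R1: [0, 0, 0]
1 nonzero row, so rank(PT) = 1.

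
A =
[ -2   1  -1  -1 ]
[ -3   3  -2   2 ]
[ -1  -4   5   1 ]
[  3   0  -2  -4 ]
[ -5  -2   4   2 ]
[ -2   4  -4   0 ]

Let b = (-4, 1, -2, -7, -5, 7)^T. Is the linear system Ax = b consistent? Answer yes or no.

no

Row reduce the augmented matrix [A | b].
R2 ← R2 − (3/2)·R1: [0, 3/2, -1/2, 7/2, 7]
R3 ← R3 − (1/2)·R1: [0, -9/2, 11/2, 3/2, 0]
R4 ← R4 + (3/2)·R1: [0, 3/2, -7/2, -11/2, -13]
R5 ← R5 − (5/2)·R1: [0, -9/2, 13/2, 9/2, 5]
R6 ← R6 − R1: [0, 3, -3, 1, 11]
R3 ← R3 + (3)·R2: [0, 0, 4, 12, 21]
R4 ← R4 − R2: [0, 0, -3, -9, -20]
R5 ← R5 + (3)·R2: [0, 0, 5, 15, 26]
R6 ← R6 − (2)·R2: [0, 0, -2, -6, -3]
R4 ← R4 + (3/4)·R3: [0, 0, 0, 0, -17/4]
R5 ← R5 − (5/4)·R3: [0, 0, 0, 0, -1/4]
R6 ← R6 + (1/2)·R3: [0, 0, 0, 0, 15/2]
R5 ← R5 − (1/17)·R4: [0, 0, 0, 0, 0]
R6 ← R6 + (30/17)·R4: [0, 0, 0, 0, 0]
The echelon form has 4 nonzero rows; the last pivot sits in the augmented column, so rank(A) = 3 but rank([A|b]) = 4.
Since the ranks differ, the system is inconsistent.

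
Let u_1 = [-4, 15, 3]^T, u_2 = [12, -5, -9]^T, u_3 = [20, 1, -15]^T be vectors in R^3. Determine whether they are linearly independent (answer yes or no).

no

Form the matrix with these vectors as rows and row reduce.
R2 ← R2 + (3)·R1: [0, 40, 0]
R3 ← R3 + (5)·R1: [0, 76, 0]
R3 ← R3 − (19/10)·R2: [0, 0, 0]
2 nonzero rows, so the 3 vectors span a space of dimension 2.
Since 2 < 3, the vectors are linearly dependent.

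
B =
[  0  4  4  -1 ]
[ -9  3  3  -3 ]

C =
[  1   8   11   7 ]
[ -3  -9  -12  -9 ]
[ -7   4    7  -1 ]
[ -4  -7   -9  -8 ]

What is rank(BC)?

2

First compute BC:
[[-36, -13, -11, -32],
 [-27, -66, -87, -69]]
Now row reduce the product.
R2 ← R2 − (3/4)·R1: [0, -225/4, -315/4, -45]
2 nonzero rows, so rank(BC) = 2.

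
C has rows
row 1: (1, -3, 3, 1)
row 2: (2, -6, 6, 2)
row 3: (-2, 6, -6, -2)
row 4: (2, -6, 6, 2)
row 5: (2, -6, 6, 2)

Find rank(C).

1

Row reduce to echelon form.
R2 ← R2 − (2)·R1: [0, 0, 0, 0]
R3 ← R3 + (2)·R1: [0, 0, 0, 0]
R4 ← R4 − (2)·R1: [0, 0, 0, 0]
R5 ← R5 − (2)·R1: [0, 0, 0, 0]
Echelon form has 1 nonzero row, so rank(C) = 1.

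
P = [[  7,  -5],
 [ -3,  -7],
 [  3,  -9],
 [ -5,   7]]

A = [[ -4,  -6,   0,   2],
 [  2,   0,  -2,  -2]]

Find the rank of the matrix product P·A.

2

First compute PA:
[[-38, -42,  10,  24],
 [ -2,  18,  14,   8],
 [-30, -18,  18,  24],
 [ 34,  30, -14, -24]]
Now row reduce the product.
R2 ← R2 − (1/19)·R1: [0, 384/19, 256/19, 128/19]
R3 ← R3 − (15/19)·R1: [0, 288/19, 192/19, 96/19]
R4 ← R4 + (17/19)·R1: [0, -144/19, -96/19, -48/19]
R3 ← R3 − (3/4)·R2: [0, 0, 0, 0]
R4 ← R4 + (3/8)·R2: [0, 0, 0, 0]
2 nonzero rows, so rank(PA) = 2.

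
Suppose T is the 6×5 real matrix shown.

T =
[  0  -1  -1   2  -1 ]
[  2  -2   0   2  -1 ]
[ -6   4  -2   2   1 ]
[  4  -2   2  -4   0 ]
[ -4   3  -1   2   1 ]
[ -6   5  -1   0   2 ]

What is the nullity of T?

2

Row reduce to echelon form.
Swap R1 ↔ R2
R3 ← R3 + (3)·R1: [0, -2, -2, 8, -2]
R4 ← R4 − (2)·R1: [0, 2, 2, -8, 2]
R5 ← R5 + (2)·R1: [0, -1, -1, 6, -1]
R6 ← R6 + (3)·R1: [0, -1, -1, 6, -1]
R3 ← R3 − (2)·R2: [0, 0, 0, 4, 0]
R4 ← R4 + (2)·R2: [0, 0, 0, -4, 0]
R5 ← R5 − R2: [0, 0, 0, 4, 0]
R6 ← R6 − R2: [0, 0, 0, 4, 0]
R4 ← R4 + R3: [0, 0, 0, 0, 0]
R5 ← R5 − R3: [0, 0, 0, 0, 0]
R6 ← R6 − R3: [0, 0, 0, 0, 0]
3 nonzero rows, so rank(T) = 3.
T has 5 columns; by rank–nullity, nullity = 5 − 3 = 2.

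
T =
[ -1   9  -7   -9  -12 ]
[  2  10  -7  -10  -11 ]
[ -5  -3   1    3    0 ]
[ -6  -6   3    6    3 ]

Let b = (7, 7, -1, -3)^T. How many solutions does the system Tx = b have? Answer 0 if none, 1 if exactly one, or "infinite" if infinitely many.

Row reduce the augmented matrix [T | b].
R2 ← R2 + (2)·R1: [0, 28, -21, -28, -35, 21]
R3 ← R3 − (5)·R1: [0, -48, 36, 48, 60, -36]
R4 ← R4 − (6)·R1: [0, -60, 45, 60, 75, -45]
R3 ← R3 + (12/7)·R2: [0, 0, 0, 0, 0, 0]
R4 ← R4 + (15/7)·R2: [0, 0, 0, 0, 0, 0]
The echelon form has 2 nonzero rows, and every pivot lies in the first 5 columns, so rank(T) = rank([T|b]) = 2.
The system is consistent.
rank = 2 < 5 unknowns, so there are infinitely many solutions.

infinite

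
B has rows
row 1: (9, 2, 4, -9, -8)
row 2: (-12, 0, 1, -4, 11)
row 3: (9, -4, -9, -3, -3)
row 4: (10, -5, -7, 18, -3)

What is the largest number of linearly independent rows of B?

Row reduce to echelon form.
R2 ← R2 + (4/3)·R1: [0, 8/3, 19/3, -16, 1/3]
R3 ← R3 − R1: [0, -6, -13, 6, 5]
R4 ← R4 − (10/9)·R1: [0, -65/9, -103/9, 28, 53/9]
R3 ← R3 + (9/4)·R2: [0, 0, 5/4, -30, 23/4]
R4 ← R4 + (65/24)·R2: [0, 0, 137/24, -46/3, 163/24]
R4 ← R4 − (137/30)·R3: [0, 0, 0, 365/3, -292/15]
Echelon form has 4 nonzero rows, so rank(B) = 4.
The rank gives the maximum number of linearly independent rows: 4.

4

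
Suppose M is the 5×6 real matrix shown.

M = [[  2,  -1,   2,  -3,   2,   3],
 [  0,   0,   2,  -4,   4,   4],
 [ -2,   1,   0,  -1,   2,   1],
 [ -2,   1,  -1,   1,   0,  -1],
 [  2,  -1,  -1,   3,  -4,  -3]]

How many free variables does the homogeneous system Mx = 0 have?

4

Row reduce to echelon form.
R3 ← R3 + R1: [0, 0, 2, -4, 4, 4]
R4 ← R4 + R1: [0, 0, 1, -2, 2, 2]
R5 ← R5 − R1: [0, 0, -3, 6, -6, -6]
R3 ← R3 − R2: [0, 0, 0, 0, 0, 0]
R4 ← R4 − (1/2)·R2: [0, 0, 0, 0, 0, 0]
R5 ← R5 + (3/2)·R2: [0, 0, 0, 0, 0, 0]
2 nonzero rows, so rank(M) = 2.
M has 6 columns; by rank–nullity, nullity = 6 − 2 = 4.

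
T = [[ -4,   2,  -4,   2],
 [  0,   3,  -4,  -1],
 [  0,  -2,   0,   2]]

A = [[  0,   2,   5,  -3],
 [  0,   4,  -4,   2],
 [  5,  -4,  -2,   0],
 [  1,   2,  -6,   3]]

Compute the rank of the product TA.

3

First compute TA:
[[-18,  20, -32,  22],
 [-21,  26,   2,   3],
 [  2,  -4,  -4,   2]]
Now row reduce the product.
R2 ← R2 − (7/6)·R1: [0, 8/3, 118/3, -68/3]
R3 ← R3 + (1/9)·R1: [0, -16/9, -68/9, 40/9]
R3 ← R3 + (2/3)·R2: [0, 0, 56/3, -32/3]
3 nonzero rows, so rank(TA) = 3.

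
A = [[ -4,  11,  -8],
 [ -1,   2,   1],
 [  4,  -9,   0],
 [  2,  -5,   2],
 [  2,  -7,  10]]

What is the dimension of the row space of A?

2

Row reduce to echelon form.
R2 ← R2 − (1/4)·R1: [0, -3/4, 3]
R3 ← R3 + R1: [0, 2, -8]
R4 ← R4 + (1/2)·R1: [0, 1/2, -2]
R5 ← R5 + (1/2)·R1: [0, -3/2, 6]
R3 ← R3 + (8/3)·R2: [0, 0, 0]
R4 ← R4 + (2/3)·R2: [0, 0, 0]
R5 ← R5 − (2)·R2: [0, 0, 0]
Echelon form has 2 nonzero rows, so rank(A) = 2.
The row space has dimension equal to the rank: 2.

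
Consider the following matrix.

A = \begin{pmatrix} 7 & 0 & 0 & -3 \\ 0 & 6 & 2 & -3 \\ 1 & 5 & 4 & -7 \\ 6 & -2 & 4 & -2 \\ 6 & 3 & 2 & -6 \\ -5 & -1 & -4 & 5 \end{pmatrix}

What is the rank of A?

4

Row reduce to echelon form.
R3 ← R3 − (1/7)·R1: [0, 5, 4, -46/7]
R4 ← R4 − (6/7)·R1: [0, -2, 4, 4/7]
R5 ← R5 − (6/7)·R1: [0, 3, 2, -24/7]
R6 ← R6 + (5/7)·R1: [0, -1, -4, 20/7]
R3 ← R3 − (5/6)·R2: [0, 0, 7/3, -57/14]
R4 ← R4 + (1/3)·R2: [0, 0, 14/3, -3/7]
R5 ← R5 − (1/2)·R2: [0, 0, 1, -27/14]
R6 ← R6 + (1/6)·R2: [0, 0, -11/3, 33/14]
R4 ← R4 − (2)·R3: [0, 0, 0, 54/7]
R5 ← R5 − (3/7)·R3: [0, 0, 0, -9/49]
R6 ← R6 + (11/7)·R3: [0, 0, 0, -198/49]
R5 ← R5 + (1/42)·R4: [0, 0, 0, 0]
R6 ← R6 + (11/21)·R4: [0, 0, 0, 0]
Echelon form has 4 nonzero rows, so rank(A) = 4.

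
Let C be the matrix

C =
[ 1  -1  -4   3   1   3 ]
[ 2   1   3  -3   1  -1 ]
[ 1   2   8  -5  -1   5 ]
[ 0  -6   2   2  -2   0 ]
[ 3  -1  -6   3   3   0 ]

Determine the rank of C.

Row reduce to echelon form.
R2 ← R2 − (2)·R1: [0, 3, 11, -9, -1, -7]
R3 ← R3 − R1: [0, 3, 12, -8, -2, 2]
R5 ← R5 − (3)·R1: [0, 2, 6, -6, 0, -9]
R3 ← R3 − R2: [0, 0, 1, 1, -1, 9]
R4 ← R4 + (2)·R2: [0, 0, 24, -16, -4, -14]
R5 ← R5 − (2/3)·R2: [0, 0, -4/3, 0, 2/3, -13/3]
R4 ← R4 − (24)·R3: [0, 0, 0, -40, 20, -230]
R5 ← R5 + (4/3)·R3: [0, 0, 0, 4/3, -2/3, 23/3]
R5 ← R5 + (1/30)·R4: [0, 0, 0, 0, 0, 0]
Echelon form has 4 nonzero rows, so rank(C) = 4.

4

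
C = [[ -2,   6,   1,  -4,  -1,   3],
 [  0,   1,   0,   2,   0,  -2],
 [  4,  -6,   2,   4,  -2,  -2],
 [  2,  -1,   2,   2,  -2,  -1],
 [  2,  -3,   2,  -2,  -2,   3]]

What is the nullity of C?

Row reduce to echelon form.
R3 ← R3 + (2)·R1: [0, 6, 4, -4, -4, 4]
R4 ← R4 + R1: [0, 5, 3, -2, -3, 2]
R5 ← R5 + R1: [0, 3, 3, -6, -3, 6]
R3 ← R3 − (6)·R2: [0, 0, 4, -16, -4, 16]
R4 ← R4 − (5)·R2: [0, 0, 3, -12, -3, 12]
R5 ← R5 − (3)·R2: [0, 0, 3, -12, -3, 12]
R4 ← R4 − (3/4)·R3: [0, 0, 0, 0, 0, 0]
R5 ← R5 − (3/4)·R3: [0, 0, 0, 0, 0, 0]
3 nonzero rows, so rank(C) = 3.
C has 6 columns; by rank–nullity, nullity = 6 − 3 = 3.

3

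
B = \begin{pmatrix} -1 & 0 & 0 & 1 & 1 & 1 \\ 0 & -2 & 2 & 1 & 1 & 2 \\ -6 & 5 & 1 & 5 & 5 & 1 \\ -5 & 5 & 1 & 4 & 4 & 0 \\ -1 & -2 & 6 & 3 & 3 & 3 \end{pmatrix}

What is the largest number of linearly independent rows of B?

Row reduce to echelon form.
R3 ← R3 − (6)·R1: [0, 5, 1, -1, -1, -5]
R4 ← R4 − (5)·R1: [0, 5, 1, -1, -1, -5]
R5 ← R5 − R1: [0, -2, 6, 2, 2, 2]
R3 ← R3 + (5/2)·R2: [0, 0, 6, 3/2, 3/2, 0]
R4 ← R4 + (5/2)·R2: [0, 0, 6, 3/2, 3/2, 0]
R5 ← R5 − R2: [0, 0, 4, 1, 1, 0]
R4 ← R4 − R3: [0, 0, 0, 0, 0, 0]
R5 ← R5 − (2/3)·R3: [0, 0, 0, 0, 0, 0]
Echelon form has 3 nonzero rows, so rank(B) = 3.
The rank gives the maximum number of linearly independent rows: 3.

3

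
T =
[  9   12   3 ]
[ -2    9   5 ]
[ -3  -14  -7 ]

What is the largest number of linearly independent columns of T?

3

Row reduce to echelon form.
R2 ← R2 + (2/9)·R1: [0, 35/3, 17/3]
R3 ← R3 + (1/3)·R1: [0, -10, -6]
R3 ← R3 + (6/7)·R2: [0, 0, -8/7]
Echelon form has 3 nonzero rows, so rank(T) = 3.
The rank gives the maximum number of linearly independent columns: 3.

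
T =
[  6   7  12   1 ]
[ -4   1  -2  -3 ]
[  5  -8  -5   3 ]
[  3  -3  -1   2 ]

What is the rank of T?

3

Row reduce to echelon form.
R2 ← R2 + (2/3)·R1: [0, 17/3, 6, -7/3]
R3 ← R3 − (5/6)·R1: [0, -83/6, -15, 13/6]
R4 ← R4 − (1/2)·R1: [0, -13/2, -7, 3/2]
R3 ← R3 + (83/34)·R2: [0, 0, -6/17, -60/17]
R4 ← R4 + (39/34)·R2: [0, 0, -2/17, -20/17]
R4 ← R4 − (1/3)·R3: [0, 0, 0, 0]
Echelon form has 3 nonzero rows, so rank(T) = 3.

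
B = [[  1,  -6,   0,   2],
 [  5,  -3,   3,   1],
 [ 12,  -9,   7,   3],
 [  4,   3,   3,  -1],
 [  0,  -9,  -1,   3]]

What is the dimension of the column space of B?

2

Row reduce to echelon form.
R2 ← R2 − (5)·R1: [0, 27, 3, -9]
R3 ← R3 − (12)·R1: [0, 63, 7, -21]
R4 ← R4 − (4)·R1: [0, 27, 3, -9]
R3 ← R3 − (7/3)·R2: [0, 0, 0, 0]
R4 ← R4 − R2: [0, 0, 0, 0]
R5 ← R5 + (1/3)·R2: [0, 0, 0, 0]
Echelon form has 2 nonzero rows, so rank(B) = 2.
The column space has dimension equal to the rank: 2.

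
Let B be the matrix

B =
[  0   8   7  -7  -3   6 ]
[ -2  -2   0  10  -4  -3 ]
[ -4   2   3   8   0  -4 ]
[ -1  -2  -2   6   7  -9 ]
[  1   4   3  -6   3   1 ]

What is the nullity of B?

Row reduce to echelon form.
Swap R1 ↔ R2
R3 ← R3 − (2)·R1: [0, 6, 3, -12, 8, 2]
R4 ← R4 − (1/2)·R1: [0, -1, -2, 1, 9, -15/2]
R5 ← R5 + (1/2)·R1: [0, 3, 3, -1, 1, -1/2]
R3 ← R3 − (3/4)·R2: [0, 0, -9/4, -27/4, 41/4, -5/2]
R4 ← R4 + (1/8)·R2: [0, 0, -9/8, 1/8, 69/8, -27/4]
R5 ← R5 − (3/8)·R2: [0, 0, 3/8, 13/8, 17/8, -11/4]
R4 ← R4 − (1/2)·R3: [0, 0, 0, 7/2, 7/2, -11/2]
R5 ← R5 + (1/6)·R3: [0, 0, 0, 1/2, 23/6, -19/6]
R5 ← R5 − (1/7)·R4: [0, 0, 0, 0, 10/3, -50/21]
5 nonzero rows, so rank(B) = 5.
B has 6 columns; by rank–nullity, nullity = 6 − 5 = 1.

1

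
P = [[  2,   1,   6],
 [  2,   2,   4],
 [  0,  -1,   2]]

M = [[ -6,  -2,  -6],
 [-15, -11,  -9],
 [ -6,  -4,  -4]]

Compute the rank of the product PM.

2

First compute PM:
[[-63, -39, -45],
 [-66, -42, -46],
 [  3,   3,   1]]
Now row reduce the product.
R2 ← R2 − (22/21)·R1: [0, -8/7, 8/7]
R3 ← R3 + (1/21)·R1: [0, 8/7, -8/7]
R3 ← R3 + R2: [0, 0, 0]
2 nonzero rows, so rank(PM) = 2.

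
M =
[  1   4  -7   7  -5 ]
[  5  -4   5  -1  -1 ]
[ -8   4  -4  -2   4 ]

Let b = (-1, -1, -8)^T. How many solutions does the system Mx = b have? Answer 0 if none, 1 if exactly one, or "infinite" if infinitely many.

Row reduce the augmented matrix [M | b].
R2 ← R2 − (5)·R1: [0, -24, 40, -36, 24, 4]
R3 ← R3 + (8)·R1: [0, 36, -60, 54, -36, -16]
R3 ← R3 + (3/2)·R2: [0, 0, 0, 0, 0, -10]
The echelon form has 3 nonzero rows; the last pivot sits in the augmented column, so rank(M) = 2 but rank([M|b]) = 3.
Since the ranks differ, the system is inconsistent.
It has no solutions.

0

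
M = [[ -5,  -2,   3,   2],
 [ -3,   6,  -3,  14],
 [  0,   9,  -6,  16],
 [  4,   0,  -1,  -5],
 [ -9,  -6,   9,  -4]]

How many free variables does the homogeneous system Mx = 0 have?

Row reduce to echelon form.
R2 ← R2 − (3/5)·R1: [0, 36/5, -24/5, 64/5]
R4 ← R4 + (4/5)·R1: [0, -8/5, 7/5, -17/5]
R5 ← R5 − (9/5)·R1: [0, -12/5, 18/5, -38/5]
R3 ← R3 − (5/4)·R2: [0, 0, 0, 0]
R4 ← R4 + (2/9)·R2: [0, 0, 1/3, -5/9]
R5 ← R5 + (1/3)·R2: [0, 0, 2, -10/3]
Swap R3 ↔ R4
R5 ← R5 − (6)·R3: [0, 0, 0, 0]
3 nonzero rows, so rank(M) = 3.
M has 4 columns; by rank–nullity, nullity = 4 − 3 = 1.

1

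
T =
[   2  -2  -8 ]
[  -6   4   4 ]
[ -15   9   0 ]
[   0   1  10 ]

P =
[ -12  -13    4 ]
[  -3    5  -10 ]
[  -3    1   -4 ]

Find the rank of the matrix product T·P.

First compute TP:
[[  6, -44,  60],
 [ 48, 102, -80],
 [153, 240, -150],
 [-33,  15, -50]]
Now row reduce the product.
R2 ← R2 − (8)·R1: [0, 454, -560]
R3 ← R3 − (51/2)·R1: [0, 1362, -1680]
R4 ← R4 + (11/2)·R1: [0, -227, 280]
R3 ← R3 − (3)·R2: [0, 0, 0]
R4 ← R4 + (1/2)·R2: [0, 0, 0]
2 nonzero rows, so rank(TP) = 2.

2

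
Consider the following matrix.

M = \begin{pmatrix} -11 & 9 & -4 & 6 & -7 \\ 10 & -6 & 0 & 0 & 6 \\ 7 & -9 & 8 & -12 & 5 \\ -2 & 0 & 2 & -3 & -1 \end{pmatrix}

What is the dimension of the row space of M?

Row reduce to echelon form.
R2 ← R2 + (10/11)·R1: [0, 24/11, -40/11, 60/11, -4/11]
R3 ← R3 + (7/11)·R1: [0, -36/11, 60/11, -90/11, 6/11]
R4 ← R4 − (2/11)·R1: [0, -18/11, 30/11, -45/11, 3/11]
R3 ← R3 + (3/2)·R2: [0, 0, 0, 0, 0]
R4 ← R4 + (3/4)·R2: [0, 0, 0, 0, 0]
Echelon form has 2 nonzero rows, so rank(M) = 2.
The row space has dimension equal to the rank: 2.

2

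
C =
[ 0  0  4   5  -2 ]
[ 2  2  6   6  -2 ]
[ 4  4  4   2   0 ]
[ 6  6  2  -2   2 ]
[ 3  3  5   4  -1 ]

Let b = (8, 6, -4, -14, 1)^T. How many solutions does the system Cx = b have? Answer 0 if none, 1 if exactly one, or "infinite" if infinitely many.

Row reduce the augmented matrix [C | b].
Swap R1 ↔ R2
R3 ← R3 − (2)·R1: [0, 0, -8, -10, 4, -16]
R4 ← R4 − (3)·R1: [0, 0, -16, -20, 8, -32]
R5 ← R5 − (3/2)·R1: [0, 0, -4, -5, 2, -8]
R3 ← R3 + (2)·R2: [0, 0, 0, 0, 0, 0]
R4 ← R4 + (4)·R2: [0, 0, 0, 0, 0, 0]
R5 ← R5 + R2: [0, 0, 0, 0, 0, 0]
The echelon form has 2 nonzero rows, and every pivot lies in the first 5 columns, so rank(C) = rank([C|b]) = 2.
The system is consistent.
rank = 2 < 5 unknowns, so there are infinitely many solutions.

infinite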